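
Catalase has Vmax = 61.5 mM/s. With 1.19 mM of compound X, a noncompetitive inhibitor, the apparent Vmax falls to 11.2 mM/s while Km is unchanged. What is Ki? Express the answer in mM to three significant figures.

Noncompetitive: Vmax,app = Vmax/α with α = 1 + [I]/Ki.
α = Vmax/Vmax,app = 61.5/11.2 = 5.491.
Ki = [I]/(α − 1) = 1.19/4.491 = 0.265 mM.

0.265 mM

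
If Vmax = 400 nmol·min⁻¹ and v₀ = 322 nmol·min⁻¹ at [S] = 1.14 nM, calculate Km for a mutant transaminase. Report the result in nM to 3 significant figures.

0.276 nM

v/Vmax = 322/400 = 0.8050 = [S]/(Km+[S]).
So Km + [S] = [S]/0.8050 = 1.416 nM, giving Km = 1.416 − 1.14 = 0.276 nM.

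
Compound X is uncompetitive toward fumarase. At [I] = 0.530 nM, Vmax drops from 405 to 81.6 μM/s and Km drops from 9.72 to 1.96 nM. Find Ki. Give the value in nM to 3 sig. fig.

0.134 nM

Uncompetitive: Vmax,app = Vmax/α (and Km,app = Km/α) with α = 1 + [I]/Ki.
α = Vmax/Vmax,app = 405/81.6 = 4.963.
Since α = 1 + [I]/Ki, [I]/Ki = 4.963 − 1 = 3.963 and Ki = 0.530/3.963 = 0.134 nM.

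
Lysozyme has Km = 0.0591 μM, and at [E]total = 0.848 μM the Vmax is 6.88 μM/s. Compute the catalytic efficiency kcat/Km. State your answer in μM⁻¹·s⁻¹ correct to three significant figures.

137 μM⁻¹·s⁻¹

kcat = Vmax/[E]total = 6.88/0.848 = 8.11 s⁻¹.
kcat/Km = 8.11/0.0591 = 137 μM⁻¹·s⁻¹.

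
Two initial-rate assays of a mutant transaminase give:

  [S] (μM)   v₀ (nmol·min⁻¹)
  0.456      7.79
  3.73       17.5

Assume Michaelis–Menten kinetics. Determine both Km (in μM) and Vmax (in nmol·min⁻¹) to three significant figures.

In reciprocal form, 1/v = (Km/Vmax)·(1/[S]) + 1/Vmax. The two points give (1/[S], 1/v) = (2.193, 0.1284) and (0.2681, 0.05714).
Slope = (0.1284 − 0.05714)/(2.193 − 0.2681) = 0.03700; intercept = 0.1284 − 0.03700×2.193 = 0.04722.
Vmax = 1/intercept = 21.2 nmol·min⁻¹; Km = slope × Vmax = 0.03700 × 21.2 = 0.784 μM.

Km = 0.784 μM; Vmax = 21.2 nmol·min⁻¹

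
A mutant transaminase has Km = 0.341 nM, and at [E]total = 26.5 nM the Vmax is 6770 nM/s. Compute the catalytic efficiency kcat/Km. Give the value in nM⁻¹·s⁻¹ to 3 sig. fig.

kcat = Vmax/[E]total = 6770/26.5 = 255 s⁻¹.
kcat/Km = 255/0.341 = 749 nM⁻¹·s⁻¹.

749 nM⁻¹·s⁻¹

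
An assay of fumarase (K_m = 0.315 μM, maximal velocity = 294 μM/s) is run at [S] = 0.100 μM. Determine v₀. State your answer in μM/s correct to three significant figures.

70.8 μM/s

[S]/(Km+[S]) = 0.100/0.4150 = 0.2410, the fractional saturation.
v = 0.2410 × Vmax = 0.2410 × 294 = 70.8 μM/s.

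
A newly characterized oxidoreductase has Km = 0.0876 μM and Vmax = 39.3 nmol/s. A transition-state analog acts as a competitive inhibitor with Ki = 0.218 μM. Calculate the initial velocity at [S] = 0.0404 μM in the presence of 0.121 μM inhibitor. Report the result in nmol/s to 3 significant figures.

8.99 nmol/s

With α = 1 + [I]/Ki = 1 + 0.121/0.218 = 1.555, the competitive rate law is v = Vmax[S] / (αKm + [S]).
v = 39.3×0.0404 / (1.555×0.0876 + 0.0404) = 1.588/0.1766 = 8.99 nmol/s.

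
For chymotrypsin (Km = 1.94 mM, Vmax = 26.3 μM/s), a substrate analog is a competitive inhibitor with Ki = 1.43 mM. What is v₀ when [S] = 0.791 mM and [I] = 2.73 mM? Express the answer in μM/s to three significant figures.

With α = 1 + [I]/Ki = 1 + 2.73/1.43 = 2.909, the competitive rate law is v = Vmax[S] / (αKm + [S]).
v = 26.3×0.791 / (2.909×1.94 + 0.791) = 20.80/6.435 = 3.23 μM/s.

3.23 μM/s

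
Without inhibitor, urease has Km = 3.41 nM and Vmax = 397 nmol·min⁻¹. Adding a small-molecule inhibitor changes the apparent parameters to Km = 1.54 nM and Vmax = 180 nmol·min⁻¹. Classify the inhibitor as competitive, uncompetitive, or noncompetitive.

uncompetitive

Both Km and Vmax decrease by the same factor (~2.21-fold) — characteristic of uncompetitive inhibition.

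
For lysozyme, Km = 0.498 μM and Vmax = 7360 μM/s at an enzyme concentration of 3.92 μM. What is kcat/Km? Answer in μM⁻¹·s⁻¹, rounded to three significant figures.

kcat = Vmax/[E]total = 7360/3.92 = 1880 s⁻¹.
kcat/Km = 1880/0.498 = 3770 μM⁻¹·s⁻¹.

3770 μM⁻¹·s⁻¹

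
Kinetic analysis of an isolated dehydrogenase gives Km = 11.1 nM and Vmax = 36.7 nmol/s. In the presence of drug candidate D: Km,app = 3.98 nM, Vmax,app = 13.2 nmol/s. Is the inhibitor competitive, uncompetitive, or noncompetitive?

Both Km and Vmax decrease by the same factor (~2.79-fold) — characteristic of uncompetitive inhibition.

uncompetitive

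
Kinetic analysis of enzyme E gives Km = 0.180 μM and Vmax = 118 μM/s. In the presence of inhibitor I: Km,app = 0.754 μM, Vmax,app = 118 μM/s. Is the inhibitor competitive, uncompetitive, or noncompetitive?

competitive

Km increases (0.180 → 0.754 μM) while Vmax is unchanged — the hallmark of competitive inhibition.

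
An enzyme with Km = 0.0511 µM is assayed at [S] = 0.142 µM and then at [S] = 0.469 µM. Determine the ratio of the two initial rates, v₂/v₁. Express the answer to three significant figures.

The fractional saturations are [S]/(Km+[S]) = 0.142/0.1931 = 0.7354 and 0.469/0.5201 = 0.9017.
v₂/v₁ is just their ratio: 0.9017/0.7354 = 1.23.

1.23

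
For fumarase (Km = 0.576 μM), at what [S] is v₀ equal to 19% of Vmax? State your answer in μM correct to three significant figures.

0.135 μM

v/Vmax = [S]/(Km+[S]) = 0.19, so [S] = Km·0.19/(1 − 0.19) = 0.576 × 0.2346.
[S] = 0.135 μM.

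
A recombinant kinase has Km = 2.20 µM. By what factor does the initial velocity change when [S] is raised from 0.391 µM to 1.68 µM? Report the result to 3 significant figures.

2.87

Since Vmax cancels, v₂/v₁ = [S]₂(Km+[S]₁) / [S]₁(Km+[S]₂).
= 1.68×(2.20+0.391) / (0.391×(2.20+1.68)) = 4.353/1.517 = 2.87.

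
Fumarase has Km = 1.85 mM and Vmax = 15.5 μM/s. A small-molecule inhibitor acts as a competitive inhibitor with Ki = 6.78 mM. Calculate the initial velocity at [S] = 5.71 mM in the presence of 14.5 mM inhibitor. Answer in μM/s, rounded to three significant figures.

With α = 1 + [I]/Ki = 1 + 14.5/6.78 = 3.139, the competitive rate law is v = Vmax[S] / (αKm + [S]).
v = 15.5×5.71 / (3.139×1.85 + 5.71) = 88.50/11.52 = 7.69 μM/s.

7.69 μM/s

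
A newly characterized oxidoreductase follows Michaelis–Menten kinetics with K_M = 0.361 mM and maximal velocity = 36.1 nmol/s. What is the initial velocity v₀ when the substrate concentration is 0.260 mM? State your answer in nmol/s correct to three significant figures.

[S]/(Km+[S]) = 0.260/0.6210 = 0.4187, the fractional saturation.
v = 0.4187 × Vmax = 0.4187 × 36.1 = 15.1 nmol/s.

15.1 nmol/s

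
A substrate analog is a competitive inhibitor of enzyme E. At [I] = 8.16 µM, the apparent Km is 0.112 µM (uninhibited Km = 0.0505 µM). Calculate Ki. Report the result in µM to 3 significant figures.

Competitive: Km,app = α·Km with α = 1 + [I]/Ki.
α = Km,app/Km = 0.112/0.0505 = 2.218.
Ki = [I]/(α − 1) = 8.16/1.218 = 6.70 µM.

6.70 µM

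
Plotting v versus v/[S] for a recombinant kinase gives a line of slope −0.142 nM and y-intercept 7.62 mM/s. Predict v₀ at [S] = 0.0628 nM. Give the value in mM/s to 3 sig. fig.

2.34 mM/s

In the Eadie–Hofstee form v = Vmax − Km·(v/[S]), the slope is −Km and the intercept is Vmax, so Km = 0.142 nM and Vmax = 7.62 mM/s.
v = 7.62 × 0.0628/(0.142 + 0.0628) = 2.34 mM/s.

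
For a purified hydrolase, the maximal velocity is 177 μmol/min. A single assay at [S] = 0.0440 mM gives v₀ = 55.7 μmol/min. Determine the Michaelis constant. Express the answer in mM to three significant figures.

0.0958 mM

v/Vmax = 55.7/177 = 0.3147 = [S]/(Km+[S]).
So Km + [S] = [S]/0.3147 = 0.1398 mM, giving Km = 0.1398 − 0.0440 = 0.0958 mM.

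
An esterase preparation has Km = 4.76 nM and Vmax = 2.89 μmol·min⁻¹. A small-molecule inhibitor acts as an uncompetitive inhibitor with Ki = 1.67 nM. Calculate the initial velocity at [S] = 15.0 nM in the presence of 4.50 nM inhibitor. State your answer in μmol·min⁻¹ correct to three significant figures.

0.720 μmol·min⁻¹

With α = 1 + [I]/Ki = 1 + 4.50/1.67 = 3.695, the uncompetitive rate law is v = (Vmax/α)·[S] / (Km/α + [S]).
v = (2.89/3.695)×15.0 / (4.76/3.695 + 15.0) = 11.73/16.29 = 0.720 μmol·min⁻¹.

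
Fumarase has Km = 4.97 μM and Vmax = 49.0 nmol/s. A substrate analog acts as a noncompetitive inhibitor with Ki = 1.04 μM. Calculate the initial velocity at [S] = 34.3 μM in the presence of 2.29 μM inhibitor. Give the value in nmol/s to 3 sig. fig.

With α = 1 + [I]/Ki = 1 + 2.29/1.04 = 3.202, the noncompetitive rate law is v = (Vmax/α)·[S] / (Km + [S]).
v = (49.0/3.202)×34.3 / (4.97 + 34.3) = 524.9/39.27 = 13.4 nmol/s.

13.4 nmol/s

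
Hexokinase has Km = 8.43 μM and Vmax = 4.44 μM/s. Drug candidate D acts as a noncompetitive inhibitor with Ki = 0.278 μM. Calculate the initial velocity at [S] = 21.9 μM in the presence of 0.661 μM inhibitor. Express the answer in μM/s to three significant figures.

0.949 μM/s

With α = 1 + [I]/Ki = 1 + 0.661/0.278 = 3.378, the noncompetitive rate law is v = (Vmax/α)·[S] / (Km + [S]).
v = (4.44/3.378)×21.9 / (8.43 + 21.9) = 28.79/30.33 = 0.949 μM/s.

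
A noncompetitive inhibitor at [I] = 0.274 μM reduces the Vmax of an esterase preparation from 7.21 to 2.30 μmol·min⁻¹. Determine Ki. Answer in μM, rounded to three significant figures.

0.128 μM

Noncompetitive: Vmax,app = Vmax/α with α = 1 + [I]/Ki.
α = Vmax/Vmax,app = 7.21/2.30 = 3.135.
Ki = [I]/(α − 1) = 0.274/2.135 = 0.128 μM.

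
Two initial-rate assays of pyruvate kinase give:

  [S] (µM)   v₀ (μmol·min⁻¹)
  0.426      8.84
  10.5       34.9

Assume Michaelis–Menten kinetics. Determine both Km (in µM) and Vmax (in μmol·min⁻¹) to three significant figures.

Km = 1.50 µM; Vmax = 39.9 μmol·min⁻¹

From v = Vmax[S]/(Km+[S]), each point gives Vmax = v(Km+[S])/[S].
Equating: 8.84(Km+0.426)/0.426 = 34.9(Km+10.5)/10.5.
20.75·Km + 8.84 = 3.324·Km + 34.9, so (20.75 − 3.324)·Km = 34.9 − 8.84.
Km = 26.06/17.43 = 1.50 µM; then Vmax = 8.84(1.50+0.426)/0.426 = 39.9 μmol·min⁻¹.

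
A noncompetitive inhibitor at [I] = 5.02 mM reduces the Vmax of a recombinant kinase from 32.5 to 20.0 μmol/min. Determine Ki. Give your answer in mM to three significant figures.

8.03 mM

Noncompetitive: Vmax,app = Vmax/α with α = 1 + [I]/Ki.
α = Vmax/Vmax,app = 32.5/20.0 = 1.625.
Ki = [I]/(α − 1) = 5.02/0.6250 = 8.03 mM.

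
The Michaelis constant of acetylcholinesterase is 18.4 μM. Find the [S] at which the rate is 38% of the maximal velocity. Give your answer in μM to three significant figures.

11.3 μM

v/Vmax = [S]/(Km+[S]) = 0.38, so [S] = Km·0.38/(1 − 0.38) = 18.4 × 0.6129.
[S] = 11.3 μM.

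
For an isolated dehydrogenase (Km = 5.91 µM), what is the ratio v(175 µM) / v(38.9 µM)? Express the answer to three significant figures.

The fractional saturations are [S]/(Km+[S]) = 38.9/44.81 = 0.8681 and 175/180.9 = 0.9673.
v₂/v₁ is just their ratio: 0.9673/0.8681 = 1.11.

1.11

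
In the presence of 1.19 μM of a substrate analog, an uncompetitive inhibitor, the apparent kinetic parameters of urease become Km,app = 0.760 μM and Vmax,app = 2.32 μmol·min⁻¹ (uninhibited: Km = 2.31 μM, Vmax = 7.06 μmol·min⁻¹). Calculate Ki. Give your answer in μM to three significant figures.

0.582 μM

Uncompetitive: Vmax,app = Vmax/α (and Km,app = Km/α) with α = 1 + [I]/Ki.
α = Vmax/Vmax,app = 7.06/2.32 = 3.043.
Since α = 1 + [I]/Ki, [I]/Ki = 3.043 − 1 = 2.043 and Ki = 1.19/2.043 = 0.582 μM.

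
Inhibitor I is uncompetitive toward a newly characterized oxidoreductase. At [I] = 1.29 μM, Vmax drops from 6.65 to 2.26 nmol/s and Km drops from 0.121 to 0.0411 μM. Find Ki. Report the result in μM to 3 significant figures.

0.664 μM

Uncompetitive: Vmax,app = Vmax/α (and Km,app = Km/α) with α = 1 + [I]/Ki.
α = Vmax/Vmax,app = 6.65/2.26 = 2.942.
Since α = 1 + [I]/Ki, [I]/Ki = 2.942 − 1 = 1.942 and Ki = 1.29/1.942 = 0.664 μM.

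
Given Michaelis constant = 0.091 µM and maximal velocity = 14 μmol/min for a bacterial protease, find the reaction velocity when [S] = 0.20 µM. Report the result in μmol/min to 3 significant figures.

9.62 μmol/min

v = Vmax·[S]/(Km + [S]) = 14 × 0.20 / (0.091 + 0.20)
  = 2.800 / 0.2910 = 9.62 μmol/min.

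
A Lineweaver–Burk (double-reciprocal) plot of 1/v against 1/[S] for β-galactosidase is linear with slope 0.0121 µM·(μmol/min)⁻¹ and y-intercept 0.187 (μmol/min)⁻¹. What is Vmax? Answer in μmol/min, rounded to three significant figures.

5.35 μmol/min

The y-intercept of a Lineweaver–Burk plot equals 1/Vmax, so Vmax = 1/0.187 = 5.35 μmol/min.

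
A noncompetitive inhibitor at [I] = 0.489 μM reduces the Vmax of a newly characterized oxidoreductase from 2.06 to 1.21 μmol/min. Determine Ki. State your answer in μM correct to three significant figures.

Noncompetitive: Vmax,app = Vmax/α with α = 1 + [I]/Ki.
α = Vmax/Vmax,app = 2.06/1.21 = 1.702.
Ki = [I]/(α − 1) = 0.489/0.7025 = 0.696 μM.

0.696 μM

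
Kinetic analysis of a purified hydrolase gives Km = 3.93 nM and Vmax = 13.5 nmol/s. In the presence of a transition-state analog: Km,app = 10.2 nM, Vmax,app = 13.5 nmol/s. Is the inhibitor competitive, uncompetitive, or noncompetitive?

competitive

Km increases (3.93 → 10.2 nM) while Vmax is unchanged — the hallmark of competitive inhibition.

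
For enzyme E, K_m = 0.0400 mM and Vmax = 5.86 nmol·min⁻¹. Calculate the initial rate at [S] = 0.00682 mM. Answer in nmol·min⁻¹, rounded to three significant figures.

0.854 nmol·min⁻¹

[S]/(Km+[S]) = 0.00682/0.04682 = 0.1457, the fractional saturation.
v = 0.1457 × Vmax = 0.1457 × 5.86 = 0.854 nmol·min⁻¹.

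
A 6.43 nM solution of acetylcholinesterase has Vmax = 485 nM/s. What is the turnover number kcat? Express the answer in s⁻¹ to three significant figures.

kcat = Vmax/[E]total = 485 nM/s / 6.43 nM = 75.4 s⁻¹.

75.4 s⁻¹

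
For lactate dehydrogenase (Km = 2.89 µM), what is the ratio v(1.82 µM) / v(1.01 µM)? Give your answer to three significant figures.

1.49

Since Vmax cancels, v₂/v₁ = [S]₂(Km+[S]₁) / [S]₁(Km+[S]₂).
= 1.82×(2.89+1.01) / (1.01×(2.89+1.82)) = 7.098/4.757 = 1.49.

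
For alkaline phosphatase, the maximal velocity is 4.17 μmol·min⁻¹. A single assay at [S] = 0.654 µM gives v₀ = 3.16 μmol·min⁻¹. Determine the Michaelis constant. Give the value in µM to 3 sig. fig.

v/Vmax = 3.16/4.17 = 0.7578 = [S]/(Km+[S]).
So Km + [S] = [S]/0.7578 = 0.8630 µM, giving Km = 0.8630 − 0.654 = 0.209 µM.

0.209 µM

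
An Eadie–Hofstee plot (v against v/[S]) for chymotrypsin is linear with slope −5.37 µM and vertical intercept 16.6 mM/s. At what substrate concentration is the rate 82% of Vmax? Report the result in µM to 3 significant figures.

The Eadie–Hofstee slope gives Km = 5.37 µM (slope = −Km).
v/Vmax = [S]/(Km+[S]) = 0.82 ⇒ [S] = Km·0.82/(1−0.82) = 5.37 × 4.556 = 24.5 µM.

24.5 µM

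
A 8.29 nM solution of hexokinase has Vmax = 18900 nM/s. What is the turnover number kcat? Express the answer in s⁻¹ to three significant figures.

2280 s⁻¹

kcat = Vmax/[E]total = 18900 nM/s / 8.29 nM = 2280 s⁻¹.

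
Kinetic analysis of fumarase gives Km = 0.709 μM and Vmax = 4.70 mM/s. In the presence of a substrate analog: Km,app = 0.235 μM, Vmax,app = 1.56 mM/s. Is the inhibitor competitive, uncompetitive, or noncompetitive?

uncompetitive

Both Km and Vmax decrease by the same factor (~3.02-fold) — characteristic of uncompetitive inhibition.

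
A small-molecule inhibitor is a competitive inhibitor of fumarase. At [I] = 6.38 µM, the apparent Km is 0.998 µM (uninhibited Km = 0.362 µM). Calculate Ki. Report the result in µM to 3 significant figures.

3.63 µM

Competitive: Km,app = α·Km with α = 1 + [I]/Ki.
α = Km,app/Km = 0.998/0.362 = 2.757.
Since α = 1 + [I]/Ki, [I]/Ki = 2.757 − 1 = 1.757 and Ki = 6.38/1.757 = 3.63 µM.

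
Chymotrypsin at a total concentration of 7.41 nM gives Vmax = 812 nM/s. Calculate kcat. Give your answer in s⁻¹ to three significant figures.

kcat = Vmax/[E]total = 812 nM/s / 7.41 nM = 110 s⁻¹.

110 s⁻¹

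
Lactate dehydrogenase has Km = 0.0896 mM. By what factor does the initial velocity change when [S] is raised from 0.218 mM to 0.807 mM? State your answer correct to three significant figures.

1.27

The fractional saturations are [S]/(Km+[S]) = 0.218/0.3076 = 0.7087 and 0.807/0.8966 = 0.9001.
v₂/v₁ is just their ratio: 0.9001/0.7087 = 1.27.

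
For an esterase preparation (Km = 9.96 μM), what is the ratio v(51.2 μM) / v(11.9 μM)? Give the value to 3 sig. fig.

The fractional saturations are [S]/(Km+[S]) = 11.9/21.86 = 0.5444 and 51.2/61.16 = 0.8371.
v₂/v₁ is just their ratio: 0.8371/0.5444 = 1.54.

1.54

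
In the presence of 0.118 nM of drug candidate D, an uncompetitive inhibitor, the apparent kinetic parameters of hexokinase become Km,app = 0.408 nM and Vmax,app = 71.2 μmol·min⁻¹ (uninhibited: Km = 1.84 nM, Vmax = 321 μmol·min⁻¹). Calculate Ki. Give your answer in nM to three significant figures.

Uncompetitive: Vmax,app = Vmax/α (and Km,app = Km/α) with α = 1 + [I]/Ki.
α = Vmax/Vmax,app = 321/71.2 = 4.508.
Since α = 1 + [I]/Ki, [I]/Ki = 4.508 − 1 = 3.508 and Ki = 0.118/3.508 = 0.0336 nM.

0.0336 nM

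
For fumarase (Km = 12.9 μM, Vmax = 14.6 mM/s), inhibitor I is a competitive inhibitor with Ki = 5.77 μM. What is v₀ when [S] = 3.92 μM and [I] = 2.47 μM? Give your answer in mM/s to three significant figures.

α = 1 + [I]/Ki = 1 + 2.47/5.77 = 1.428.
For a competitive inhibitor, Vmax is unchanged and the apparent Km becomes α·Km: Km,app = 18.4 μM, Vmax,app = 14.6 mM/s.
v = Vmax,app·[S]/(Km,app + [S]) = 14.6 × 3.92/(18.4 + 3.92) = 2.56 mM/s.

2.56 mM/s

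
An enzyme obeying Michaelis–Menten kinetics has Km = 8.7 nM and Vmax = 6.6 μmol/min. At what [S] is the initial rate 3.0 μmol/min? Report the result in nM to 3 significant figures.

The required fractional saturation is v/Vmax = 3.0/6.6 = 0.4545.
Then [S]/(Km+[S]) = 0.4545 ⇒ [S] = 8.7 × 0.4545/(1 − 0.4545) = 7.25 nM.

7.25 nM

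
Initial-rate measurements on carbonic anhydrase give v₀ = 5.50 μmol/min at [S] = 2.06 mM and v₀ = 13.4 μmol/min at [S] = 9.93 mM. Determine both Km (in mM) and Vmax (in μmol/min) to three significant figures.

Km = 5.98 mM; Vmax = 21.5 μmol/min

In reciprocal form, 1/v = (Km/Vmax)·(1/[S]) + 1/Vmax. The two points give (1/[S], 1/v) = (0.4854, 0.1818) and (0.1007, 0.07463).
Slope = (0.1818 − 0.07463)/(0.4854 − 0.1007) = 0.2786; intercept = 0.1818 − 0.2786×0.4854 = 0.04657.
Vmax = 1/intercept = 21.5 μmol/min; Km = slope × Vmax = 0.2786 × 21.5 = 5.98 mM.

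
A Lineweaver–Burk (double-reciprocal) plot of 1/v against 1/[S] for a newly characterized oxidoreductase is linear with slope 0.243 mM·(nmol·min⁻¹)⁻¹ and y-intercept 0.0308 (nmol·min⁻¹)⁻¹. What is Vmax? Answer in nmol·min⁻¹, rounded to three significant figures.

32.5 nmol·min⁻¹

The y-intercept of a Lineweaver–Burk plot equals 1/Vmax, so Vmax = 1/0.0308 = 32.5 nmol·min⁻¹.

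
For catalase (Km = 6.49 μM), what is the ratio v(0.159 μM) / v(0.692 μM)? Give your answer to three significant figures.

Since Vmax cancels, v₂/v₁ = [S]₂(Km+[S]₁) / [S]₁(Km+[S]₂).
= 0.159×(6.49+0.692) / (0.692×(6.49+0.159)) = 1.142/4.601 = 0.248.

0.248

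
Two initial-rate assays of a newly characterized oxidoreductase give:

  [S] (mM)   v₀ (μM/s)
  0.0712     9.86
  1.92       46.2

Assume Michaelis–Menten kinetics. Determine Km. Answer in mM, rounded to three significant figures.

In reciprocal form, 1/v = (Km/Vmax)·(1/[S]) + 1/Vmax. The two points give (1/[S], 1/v) = (14.04, 0.1014) and (0.5208, 0.02165).
Slope = (0.1014 − 0.02165)/(14.04 − 0.5208) = 0.005899; intercept = 0.1014 − 0.005899×14.04 = 0.01857.
Vmax = 1/intercept = 53.8 μM/s; Km = slope × Vmax = 0.005899 × 53.8 = 0.318 mM.

0.318 mM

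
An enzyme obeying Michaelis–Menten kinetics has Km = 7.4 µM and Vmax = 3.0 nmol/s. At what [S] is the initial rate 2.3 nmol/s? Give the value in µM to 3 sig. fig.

The required fractional saturation is v/Vmax = 2.3/3.0 = 0.7667.
Then [S]/(Km+[S]) = 0.7667 ⇒ [S] = 7.4 × 0.7667/(1 − 0.7667) = 24.3 µM.

24.3 µM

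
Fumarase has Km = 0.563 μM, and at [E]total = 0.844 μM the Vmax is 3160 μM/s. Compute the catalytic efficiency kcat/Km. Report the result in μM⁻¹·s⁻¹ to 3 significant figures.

6650 μM⁻¹·s⁻¹

kcat = Vmax/[E]total = 3160/0.844 = 3740 s⁻¹.
kcat/Km = 3740/0.563 = 6650 μM⁻¹·s⁻¹.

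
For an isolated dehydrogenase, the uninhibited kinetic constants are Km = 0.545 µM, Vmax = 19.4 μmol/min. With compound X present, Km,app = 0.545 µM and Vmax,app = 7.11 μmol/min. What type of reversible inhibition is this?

Vmax decreases (19.4 → 7.11 μmol/min) while Km is unchanged — pure noncompetitive inhibition.

noncompetitive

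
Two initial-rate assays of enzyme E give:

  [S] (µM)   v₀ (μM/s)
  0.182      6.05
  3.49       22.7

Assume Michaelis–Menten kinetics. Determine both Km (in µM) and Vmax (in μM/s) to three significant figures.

From v = Vmax[S]/(Km+[S]), each point gives Vmax = v(Km+[S])/[S].
Equating: 6.05(Km+0.182)/0.182 = 22.7(Km+3.49)/3.49.
33.24·Km + 6.05 = 6.504·Km + 22.7, so (33.24 − 6.504)·Km = 22.7 − 6.05.
Km = 16.65/26.74 = 0.623 µM; then Vmax = 6.05(0.623+0.182)/0.182 = 26.8 μM/s.

Km = 0.623 µM; Vmax = 26.8 μM/s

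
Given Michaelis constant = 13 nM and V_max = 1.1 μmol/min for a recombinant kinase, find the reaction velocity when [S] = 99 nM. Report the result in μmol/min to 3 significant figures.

[S]/(Km+[S]) = 99/112.0 = 0.8839, the fractional saturation.
v = 0.8839 × Vmax = 0.8839 × 1.1 = 0.972 μmol/min.

0.972 μmol/min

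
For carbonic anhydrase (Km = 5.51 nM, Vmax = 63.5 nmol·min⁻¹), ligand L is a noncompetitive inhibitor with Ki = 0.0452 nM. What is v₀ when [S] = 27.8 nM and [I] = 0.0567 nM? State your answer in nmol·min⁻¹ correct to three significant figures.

23.5 nmol·min⁻¹

With α = 1 + [I]/Ki = 1 + 0.0567/0.0452 = 2.254, the noncompetitive rate law is v = (Vmax/α)·[S] / (Km + [S]).
v = (63.5/2.254)×27.8 / (5.51 + 27.8) = 783.0/33.31 = 23.5 nmol·min⁻¹.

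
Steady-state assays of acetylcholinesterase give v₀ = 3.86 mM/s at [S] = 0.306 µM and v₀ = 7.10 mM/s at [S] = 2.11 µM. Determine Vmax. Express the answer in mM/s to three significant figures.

In reciprocal form, 1/v = (Km/Vmax)·(1/[S]) + 1/Vmax. The two points give (1/[S], 1/v) = (3.268, 0.2591) and (0.4739, 0.1408).
Slope = (0.2591 − 0.1408)/(3.268 − 0.4739) = 0.04231; intercept = 0.2591 − 0.04231×3.268 = 0.1208.
Vmax = 1/intercept = 8.28 mM/s; Km = slope × Vmax = 0.04231 × 8.28 = 0.350 µM.

8.28 mM/s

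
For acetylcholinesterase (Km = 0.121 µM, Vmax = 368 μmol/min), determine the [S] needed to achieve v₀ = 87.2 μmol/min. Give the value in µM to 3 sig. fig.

The required fractional saturation is v/Vmax = 87.2/368 = 0.2370.
Then [S]/(Km+[S]) = 0.2370 ⇒ [S] = 0.121 × 0.2370/(1 − 0.2370) = 0.0376 µM.

0.0376 µM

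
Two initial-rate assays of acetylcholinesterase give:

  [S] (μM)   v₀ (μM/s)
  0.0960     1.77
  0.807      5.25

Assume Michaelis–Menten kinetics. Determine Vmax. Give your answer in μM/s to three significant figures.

From v = Vmax[S]/(Km+[S]), each point gives Vmax = v(Km+[S])/[S].
Equating: 1.77(Km+0.0960)/0.0960 = 5.25(Km+0.807)/0.807.
18.44·Km + 1.77 = 6.506·Km + 5.25, so (18.44 − 6.506)·Km = 5.25 − 1.77.
Km = 3.480/11.93 = 0.292 μM; then Vmax = 1.77(0.292+0.0960)/0.0960 = 7.15 μM/s.

7.15 μM/s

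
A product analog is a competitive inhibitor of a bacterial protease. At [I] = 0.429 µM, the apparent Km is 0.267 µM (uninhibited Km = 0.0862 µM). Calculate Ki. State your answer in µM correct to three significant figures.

0.205 µM

Competitive: Km,app = α·Km with α = 1 + [I]/Ki.
α = Km,app/Km = 0.267/0.0862 = 3.097.
Ki = [I]/(α − 1) = 0.429/2.097 = 0.205 µM.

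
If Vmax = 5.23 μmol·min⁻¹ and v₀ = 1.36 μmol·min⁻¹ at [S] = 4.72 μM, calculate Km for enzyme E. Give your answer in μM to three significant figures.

v/Vmax = 1.36/5.23 = 0.2600 = [S]/(Km+[S]).
So Km + [S] = [S]/0.2600 = 18.15 μM, giving Km = 18.15 − 4.72 = 13.4 μM.

13.4 μM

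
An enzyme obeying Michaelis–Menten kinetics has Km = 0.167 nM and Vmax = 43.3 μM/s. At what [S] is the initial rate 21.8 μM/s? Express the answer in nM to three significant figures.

The required fractional saturation is v/Vmax = 21.8/43.3 = 0.5035.
Then [S]/(Km+[S]) = 0.5035 ⇒ [S] = 0.167 × 0.5035/(1 − 0.5035) = 0.169 nM.

0.169 nM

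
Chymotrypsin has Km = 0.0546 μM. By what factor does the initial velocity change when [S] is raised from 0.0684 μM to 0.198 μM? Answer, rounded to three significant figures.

1.41

The fractional saturations are [S]/(Km+[S]) = 0.0684/0.1230 = 0.5561 and 0.198/0.2526 = 0.7838.
v₂/v₁ is just their ratio: 0.7838/0.5561 = 1.41.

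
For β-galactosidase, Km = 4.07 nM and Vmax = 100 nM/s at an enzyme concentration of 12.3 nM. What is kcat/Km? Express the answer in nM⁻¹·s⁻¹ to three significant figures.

kcat = Vmax/[E]total = 100/12.3 = 8.13 s⁻¹.
kcat/Km = 8.13/4.07 = 2.00 nM⁻¹·s⁻¹.

2.00 nM⁻¹·s⁻¹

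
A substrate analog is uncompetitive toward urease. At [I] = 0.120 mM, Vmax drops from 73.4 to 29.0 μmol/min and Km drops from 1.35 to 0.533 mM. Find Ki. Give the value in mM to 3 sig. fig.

0.0784 mM

Uncompetitive: Vmax,app = Vmax/α (and Km,app = Km/α) with α = 1 + [I]/Ki.
α = Vmax/Vmax,app = 73.4/29.0 = 2.531.
Since α = 1 + [I]/Ki, [I]/Ki = 2.531 − 1 = 1.531 and Ki = 0.120/1.531 = 0.0784 mM.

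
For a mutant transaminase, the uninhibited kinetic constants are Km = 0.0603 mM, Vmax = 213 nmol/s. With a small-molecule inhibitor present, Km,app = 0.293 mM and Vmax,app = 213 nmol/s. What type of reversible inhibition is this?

competitive

Km increases (0.0603 → 0.293 mM) while Vmax is unchanged — the hallmark of competitive inhibition.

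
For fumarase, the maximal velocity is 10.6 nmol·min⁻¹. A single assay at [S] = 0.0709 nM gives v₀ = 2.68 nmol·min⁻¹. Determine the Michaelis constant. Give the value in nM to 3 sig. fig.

0.210 nM

v/Vmax = 2.68/10.6 = 0.2528 = [S]/(Km+[S]).
So Km + [S] = [S]/0.2528 = 0.2804 nM, giving Km = 0.2804 − 0.0709 = 0.210 nM.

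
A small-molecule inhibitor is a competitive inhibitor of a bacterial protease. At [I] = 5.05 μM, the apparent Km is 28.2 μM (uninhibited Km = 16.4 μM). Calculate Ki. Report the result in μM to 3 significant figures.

Competitive: Km,app = α·Km with α = 1 + [I]/Ki.
α = Km,app/Km = 28.2/16.4 = 1.720.
Ki = [I]/(α − 1) = 5.05/0.7195 = 7.02 μM.

7.02 μM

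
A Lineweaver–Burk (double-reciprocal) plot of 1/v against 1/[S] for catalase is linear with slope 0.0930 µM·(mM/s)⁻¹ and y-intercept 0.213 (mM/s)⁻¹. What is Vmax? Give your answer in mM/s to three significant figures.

4.69 mM/s

The y-intercept of a Lineweaver–Burk plot equals 1/Vmax, so Vmax = 1/0.213 = 4.69 mM/s.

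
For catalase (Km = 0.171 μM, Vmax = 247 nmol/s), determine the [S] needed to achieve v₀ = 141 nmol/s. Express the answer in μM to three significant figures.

Rearranging v = Vmax[S]/(Km+[S]) gives [S] = Km·v/(Vmax − v).
[S] = 0.171 × 141 / (247 − 141) = 24.11/106.0 = 0.227 μM.

0.227 μM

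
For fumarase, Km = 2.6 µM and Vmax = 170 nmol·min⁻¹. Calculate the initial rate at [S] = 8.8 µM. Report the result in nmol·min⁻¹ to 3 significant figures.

v = Vmax·[S]/(Km + [S]) = 170 × 8.8 / (2.6 + 8.8)
  = 1496 / 11.40 = 131 nmol·min⁻¹.

131 nmol·min⁻¹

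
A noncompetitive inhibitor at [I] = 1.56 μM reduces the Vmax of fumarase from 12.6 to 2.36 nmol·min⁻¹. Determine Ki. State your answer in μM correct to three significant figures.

Noncompetitive: Vmax,app = Vmax/α with α = 1 + [I]/Ki.
α = Vmax/Vmax,app = 12.6/2.36 = 5.339.
Ki = [I]/(α − 1) = 1.56/4.339 = 0.360 μM.

0.360 μM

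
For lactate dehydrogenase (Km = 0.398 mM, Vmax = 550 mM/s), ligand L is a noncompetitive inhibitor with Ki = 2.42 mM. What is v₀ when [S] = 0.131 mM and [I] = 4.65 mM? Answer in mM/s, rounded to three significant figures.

With α = 1 + [I]/Ki = 1 + 4.65/2.42 = 2.921, the noncompetitive rate law is v = (Vmax/α)·[S] / (Km + [S]).
v = (550/2.921)×0.131 / (0.398 + 0.131) = 24.66/0.5290 = 46.6 mM/s.

46.6 mM/s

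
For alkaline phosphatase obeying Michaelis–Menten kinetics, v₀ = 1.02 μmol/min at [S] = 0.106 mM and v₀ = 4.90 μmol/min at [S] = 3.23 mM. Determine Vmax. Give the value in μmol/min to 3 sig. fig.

From v = Vmax[S]/(Km+[S]), each point gives Vmax = v(Km+[S])/[S].
Equating: 1.02(Km+0.106)/0.106 = 4.90(Km+3.23)/3.23.
9.623·Km + 1.02 = 1.517·Km + 4.90, so (9.623 − 1.517)·Km = 4.90 − 1.02.
Km = 3.880/8.106 = 0.479 mM; then Vmax = 1.02(0.479+0.106)/0.106 = 5.63 μmol/min.

5.63 μmol/min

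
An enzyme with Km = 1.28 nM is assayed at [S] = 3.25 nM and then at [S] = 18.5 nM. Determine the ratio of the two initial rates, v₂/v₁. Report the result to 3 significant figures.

1.30

Since Vmax cancels, v₂/v₁ = [S]₂(Km+[S]₁) / [S]₁(Km+[S]₂).
= 18.5×(1.28+3.25) / (3.25×(1.28+18.5)) = 83.80/64.28 = 1.30.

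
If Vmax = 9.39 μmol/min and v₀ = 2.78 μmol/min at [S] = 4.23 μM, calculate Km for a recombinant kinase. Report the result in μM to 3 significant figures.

From v = Vmax[S]/(Km+[S]), Km = [S](Vmax − v)/v.
Km = 4.23 × (9.39 − 2.78) / 2.78 = 27.96/2.78 = 10.1 μM.

10.1 μM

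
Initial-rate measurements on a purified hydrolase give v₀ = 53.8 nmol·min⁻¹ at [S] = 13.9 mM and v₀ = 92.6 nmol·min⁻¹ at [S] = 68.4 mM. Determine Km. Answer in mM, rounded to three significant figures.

15.4 mM

In reciprocal form, 1/v = (Km/Vmax)·(1/[S]) + 1/Vmax. The two points give (1/[S], 1/v) = (0.07194, 0.01859) and (0.01462, 0.01080).
Slope = (0.01859 − 0.01080)/(0.07194 − 0.01462) = 0.1359; intercept = 0.01859 − 0.1359×0.07194 = 0.008813.
Vmax = 1/intercept = 113 nmol·min⁻¹; Km = slope × Vmax = 0.1359 × 113 = 15.4 mM.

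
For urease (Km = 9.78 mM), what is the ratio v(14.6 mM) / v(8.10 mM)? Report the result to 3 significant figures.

The fractional saturations are [S]/(Km+[S]) = 8.10/17.88 = 0.4530 and 14.6/24.38 = 0.5989.
v₂/v₁ is just their ratio: 0.5989/0.4530 = 1.32.

1.32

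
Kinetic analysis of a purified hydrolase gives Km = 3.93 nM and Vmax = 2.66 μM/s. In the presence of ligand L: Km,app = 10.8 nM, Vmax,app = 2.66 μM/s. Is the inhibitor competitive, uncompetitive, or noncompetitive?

Km increases (3.93 → 10.8 nM) while Vmax is unchanged — the hallmark of competitive inhibition.

competitive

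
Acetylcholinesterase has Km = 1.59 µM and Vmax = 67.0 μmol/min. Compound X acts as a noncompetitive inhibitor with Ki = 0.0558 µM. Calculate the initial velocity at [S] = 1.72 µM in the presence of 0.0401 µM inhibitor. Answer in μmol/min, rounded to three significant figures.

With α = 1 + [I]/Ki = 1 + 0.0401/0.0558 = 1.719, the noncompetitive rate law is v = (Vmax/α)·[S] / (Km + [S]).
v = (67.0/1.719)×1.72 / (1.59 + 1.72) = 67.05/3.310 = 20.3 μmol/min.

20.3 μmol/min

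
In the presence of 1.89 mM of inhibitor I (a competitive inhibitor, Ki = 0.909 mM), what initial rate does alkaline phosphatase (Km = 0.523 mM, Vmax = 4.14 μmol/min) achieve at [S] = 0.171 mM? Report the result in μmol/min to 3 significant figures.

0.397 μmol/min

With α = 1 + [I]/Ki = 1 + 1.89/0.909 = 3.079, the competitive rate law is v = Vmax[S] / (αKm + [S]).
v = 4.14×0.171 / (3.079×0.523 + 0.171) = 0.7079/1.781 = 0.397 μmol/min.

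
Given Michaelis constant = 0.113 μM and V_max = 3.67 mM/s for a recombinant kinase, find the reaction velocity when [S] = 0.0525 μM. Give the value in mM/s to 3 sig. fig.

1.16 mM/s

v = Vmax·[S]/(Km + [S]) = 3.67 × 0.0525 / (0.113 + 0.0525)
  = 0.1927 / 0.1655 = 1.16 mM/s.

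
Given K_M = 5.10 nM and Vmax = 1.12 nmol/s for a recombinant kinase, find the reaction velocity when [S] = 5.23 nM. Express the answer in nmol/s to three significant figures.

0.567 nmol/s

[S]/(Km+[S]) = 5.23/10.33 = 0.5063, the fractional saturation.
v = 0.5063 × Vmax = 0.5063 × 1.12 = 0.567 nmol/s.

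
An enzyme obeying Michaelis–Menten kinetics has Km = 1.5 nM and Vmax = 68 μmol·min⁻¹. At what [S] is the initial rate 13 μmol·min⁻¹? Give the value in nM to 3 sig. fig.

The required fractional saturation is v/Vmax = 13/68 = 0.1912.
Then [S]/(Km+[S]) = 0.1912 ⇒ [S] = 1.5 × 0.1912/(1 − 0.1912) = 0.355 nM.

0.355 nM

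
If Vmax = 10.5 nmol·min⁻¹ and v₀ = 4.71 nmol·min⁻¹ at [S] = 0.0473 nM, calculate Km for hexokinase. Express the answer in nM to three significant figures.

0.0581 nM

v/Vmax = 4.71/10.5 = 0.4486 = [S]/(Km+[S]).
So Km + [S] = [S]/0.4486 = 0.1054 nM, giving Km = 0.1054 − 0.0473 = 0.0581 nM.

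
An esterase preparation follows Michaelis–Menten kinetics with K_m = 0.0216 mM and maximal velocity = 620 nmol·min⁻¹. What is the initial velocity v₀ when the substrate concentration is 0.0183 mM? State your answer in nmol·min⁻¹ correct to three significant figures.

[S]/(Km+[S]) = 0.0183/0.03990 = 0.4586, the fractional saturation.
v = 0.4586 × Vmax = 0.4586 × 620 = 284 nmol·min⁻¹.

284 nmol·min⁻¹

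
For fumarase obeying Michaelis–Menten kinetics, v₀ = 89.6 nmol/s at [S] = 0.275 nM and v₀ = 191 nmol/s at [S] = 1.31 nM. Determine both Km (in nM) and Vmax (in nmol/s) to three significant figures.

From v = Vmax[S]/(Km+[S]), each point gives Vmax = v(Km+[S])/[S].
Equating: 89.6(Km+0.275)/0.275 = 191(Km+1.31)/1.31.
325.8·Km + 89.6 = 145.8·Km + 191, so (325.8 − 145.8)·Km = 191 − 89.6.
Km = 101.4/180.0 = 0.563 nM; then Vmax = 89.6(0.563+0.275)/0.275 = 273 nmol/s.

Km = 0.563 nM; Vmax = 273 nmol/s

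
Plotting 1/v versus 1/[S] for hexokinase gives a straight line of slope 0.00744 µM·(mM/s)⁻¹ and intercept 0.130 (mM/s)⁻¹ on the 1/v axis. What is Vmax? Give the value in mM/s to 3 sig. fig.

7.69 mM/s

The y-intercept of a Lineweaver–Burk plot equals 1/Vmax, so Vmax = 1/0.130 = 7.69 mM/s.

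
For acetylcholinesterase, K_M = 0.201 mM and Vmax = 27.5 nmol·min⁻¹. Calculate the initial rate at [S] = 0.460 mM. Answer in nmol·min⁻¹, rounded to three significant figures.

v = Vmax·[S]/(Km + [S]) = 27.5 × 0.460 / (0.201 + 0.460)
  = 12.65 / 0.6610 = 19.1 nmol·min⁻¹.

19.1 nmol·min⁻¹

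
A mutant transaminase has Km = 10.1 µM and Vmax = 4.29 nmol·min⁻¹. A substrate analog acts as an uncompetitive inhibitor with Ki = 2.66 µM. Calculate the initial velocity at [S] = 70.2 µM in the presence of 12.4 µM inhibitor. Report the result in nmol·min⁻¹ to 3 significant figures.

α = 1 + [I]/Ki = 1 + 12.4/2.66 = 5.662.
For an uncompetitive inhibitor, both parameters are divided by α, giving Vmax/α and Km/α: Km,app = 1.78 µM, Vmax,app = 0.758 nmol·min⁻¹.
v = Vmax,app·[S]/(Km,app + [S]) = 0.758 × 70.2/(1.78 + 70.2) = 0.739 nmol·min⁻¹.

0.739 nmol·min⁻¹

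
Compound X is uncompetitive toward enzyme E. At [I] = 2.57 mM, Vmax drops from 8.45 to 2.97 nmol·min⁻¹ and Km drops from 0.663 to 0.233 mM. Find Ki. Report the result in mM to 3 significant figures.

Uncompetitive: Vmax,app = Vmax/α (and Km,app = Km/α) with α = 1 + [I]/Ki.
α = Vmax/Vmax,app = 8.45/2.97 = 2.845.
Since α = 1 + [I]/Ki, [I]/Ki = 2.845 − 1 = 1.845 and Ki = 2.57/1.845 = 1.39 mM.

1.39 mM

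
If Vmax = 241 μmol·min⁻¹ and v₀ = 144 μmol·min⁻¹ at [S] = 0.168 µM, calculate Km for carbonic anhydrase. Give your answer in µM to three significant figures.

0.113 µM

From v = Vmax[S]/(Km+[S]), Km = [S](Vmax − v)/v.
Km = 0.168 × (241 − 144) / 144 = 16.30/144 = 0.113 µM.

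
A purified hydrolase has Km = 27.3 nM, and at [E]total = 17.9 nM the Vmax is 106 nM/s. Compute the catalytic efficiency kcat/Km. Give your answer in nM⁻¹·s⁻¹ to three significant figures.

0.217 nM⁻¹·s⁻¹

kcat = Vmax/[E]total = 106/17.9 = 5.92 s⁻¹.
kcat/Km = 5.92/27.3 = 0.217 nM⁻¹·s⁻¹.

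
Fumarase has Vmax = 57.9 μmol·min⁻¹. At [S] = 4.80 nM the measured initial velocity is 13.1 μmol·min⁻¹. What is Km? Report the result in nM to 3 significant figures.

16.4 nM

From v = Vmax[S]/(Km+[S]), Km = [S](Vmax − v)/v.
Km = 4.80 × (57.9 − 13.1) / 13.1 = 215.0/13.1 = 16.4 nM.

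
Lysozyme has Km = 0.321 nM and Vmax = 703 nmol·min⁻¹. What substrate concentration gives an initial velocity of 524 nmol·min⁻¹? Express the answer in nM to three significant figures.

0.940 nM

The required fractional saturation is v/Vmax = 524/703 = 0.7454.
Then [S]/(Km+[S]) = 0.7454 ⇒ [S] = 0.321 × 0.7454/(1 − 0.7454) = 0.940 nM.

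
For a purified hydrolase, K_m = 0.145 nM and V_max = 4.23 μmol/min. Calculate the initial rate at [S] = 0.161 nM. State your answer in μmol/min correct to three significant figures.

v = Vmax·[S]/(Km + [S]) = 4.23 × 0.161 / (0.145 + 0.161)
  = 0.6810 / 0.3060 = 2.23 μmol/min.

2.23 μmol/min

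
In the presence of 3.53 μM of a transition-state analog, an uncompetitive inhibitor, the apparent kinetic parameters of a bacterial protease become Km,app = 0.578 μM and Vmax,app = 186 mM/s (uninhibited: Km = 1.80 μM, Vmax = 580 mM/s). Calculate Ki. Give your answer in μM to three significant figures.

1.67 μM

Uncompetitive: Vmax,app = Vmax/α (and Km,app = Km/α) with α = 1 + [I]/Ki.
α = Vmax/Vmax,app = 580/186 = 3.118.
Since α = 1 + [I]/Ki, [I]/Ki = 3.118 − 1 = 2.118 and Ki = 3.53/2.118 = 1.67 μM.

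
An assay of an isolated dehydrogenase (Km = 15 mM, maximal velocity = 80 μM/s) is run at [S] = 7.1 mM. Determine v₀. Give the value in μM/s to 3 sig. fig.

25.7 μM/s

v = Vmax·[S]/(Km + [S]) = 80 × 7.1 / (15 + 7.1)
  = 568.0 / 22.10 = 25.7 μM/s.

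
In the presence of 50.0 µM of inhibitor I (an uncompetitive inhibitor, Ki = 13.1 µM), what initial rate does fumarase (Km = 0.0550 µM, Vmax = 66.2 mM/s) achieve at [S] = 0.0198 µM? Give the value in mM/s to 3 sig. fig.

With α = 1 + [I]/Ki = 1 + 50.0/13.1 = 4.817, the uncompetitive rate law is v = (Vmax/α)·[S] / (Km/α + [S]).
v = (66.2/4.817)×0.0198 / (0.0550/4.817 + 0.0198) = 0.2721/0.03122 = 8.72 mM/s.

8.72 mM/s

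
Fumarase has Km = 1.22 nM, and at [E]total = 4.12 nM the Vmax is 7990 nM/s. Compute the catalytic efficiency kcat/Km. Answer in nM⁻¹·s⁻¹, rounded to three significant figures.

1590 nM⁻¹·s⁻¹

kcat = Vmax/[E]total = 7990/4.12 = 1940 s⁻¹.
kcat/Km = 1940/1.22 = 1590 nM⁻¹·s⁻¹.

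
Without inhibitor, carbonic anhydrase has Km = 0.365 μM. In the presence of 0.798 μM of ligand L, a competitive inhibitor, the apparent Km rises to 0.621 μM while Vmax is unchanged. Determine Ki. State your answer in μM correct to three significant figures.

1.14 μM

Competitive: Km,app = α·Km with α = 1 + [I]/Ki.
α = Km,app/Km = 0.621/0.365 = 1.701.
Since α = 1 + [I]/Ki, [I]/Ki = 1.701 − 1 = 0.7014 and Ki = 0.798/0.7014 = 1.14 μM.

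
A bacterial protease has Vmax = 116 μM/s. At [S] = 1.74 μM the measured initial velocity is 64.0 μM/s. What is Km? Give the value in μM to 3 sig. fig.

v/Vmax = 64.0/116 = 0.5517 = [S]/(Km+[S]).
So Km + [S] = [S]/0.5517 = 3.154 μM, giving Km = 3.154 − 1.74 = 1.41 μM.

1.41 μM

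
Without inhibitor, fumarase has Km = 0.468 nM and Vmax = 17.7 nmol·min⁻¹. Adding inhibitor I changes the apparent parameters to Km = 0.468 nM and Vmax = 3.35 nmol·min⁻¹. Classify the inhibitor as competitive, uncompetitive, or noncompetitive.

Vmax decreases (17.7 → 3.35 nmol·min⁻¹) while Km is unchanged — pure noncompetitive inhibition.

noncompetitive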